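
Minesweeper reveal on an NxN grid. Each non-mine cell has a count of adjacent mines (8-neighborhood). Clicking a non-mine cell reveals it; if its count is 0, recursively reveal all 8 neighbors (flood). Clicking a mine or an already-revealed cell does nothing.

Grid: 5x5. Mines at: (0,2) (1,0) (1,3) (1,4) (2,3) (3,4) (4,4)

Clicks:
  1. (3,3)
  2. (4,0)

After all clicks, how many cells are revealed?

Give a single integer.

Click 1 (3,3) count=3: revealed 1 new [(3,3)] -> total=1
Click 2 (4,0) count=0: revealed 10 new [(2,0) (2,1) (2,2) (3,0) (3,1) (3,2) (4,0) (4,1) (4,2) (4,3)] -> total=11

Answer: 11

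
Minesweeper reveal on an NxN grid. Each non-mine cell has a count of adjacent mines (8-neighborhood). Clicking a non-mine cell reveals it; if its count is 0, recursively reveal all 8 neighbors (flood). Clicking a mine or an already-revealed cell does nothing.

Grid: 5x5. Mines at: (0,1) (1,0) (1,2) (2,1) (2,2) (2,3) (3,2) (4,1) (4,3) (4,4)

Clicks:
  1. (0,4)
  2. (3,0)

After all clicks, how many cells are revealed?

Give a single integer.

Click 1 (0,4) count=0: revealed 4 new [(0,3) (0,4) (1,3) (1,4)] -> total=4
Click 2 (3,0) count=2: revealed 1 new [(3,0)] -> total=5

Answer: 5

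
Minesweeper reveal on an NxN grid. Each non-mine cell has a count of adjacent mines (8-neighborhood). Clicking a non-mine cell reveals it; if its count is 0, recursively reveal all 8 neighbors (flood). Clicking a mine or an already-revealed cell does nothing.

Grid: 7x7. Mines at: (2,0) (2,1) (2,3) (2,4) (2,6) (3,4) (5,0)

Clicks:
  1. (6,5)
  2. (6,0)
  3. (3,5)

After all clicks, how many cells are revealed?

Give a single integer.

Click 1 (6,5) count=0: revealed 23 new [(3,1) (3,2) (3,3) (3,5) (3,6) (4,1) (4,2) (4,3) (4,4) (4,5) (4,6) (5,1) (5,2) (5,3) (5,4) (5,5) (5,6) (6,1) (6,2) (6,3) (6,4) (6,5) (6,6)] -> total=23
Click 2 (6,0) count=1: revealed 1 new [(6,0)] -> total=24
Click 3 (3,5) count=3: revealed 0 new [(none)] -> total=24

Answer: 24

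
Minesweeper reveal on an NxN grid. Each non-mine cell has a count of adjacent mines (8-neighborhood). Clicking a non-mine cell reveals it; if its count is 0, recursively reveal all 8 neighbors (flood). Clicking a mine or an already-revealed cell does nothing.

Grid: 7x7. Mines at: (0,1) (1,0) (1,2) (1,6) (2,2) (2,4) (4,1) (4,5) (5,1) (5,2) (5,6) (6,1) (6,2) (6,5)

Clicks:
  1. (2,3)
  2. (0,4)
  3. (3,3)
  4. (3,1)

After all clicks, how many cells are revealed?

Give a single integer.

Click 1 (2,3) count=3: revealed 1 new [(2,3)] -> total=1
Click 2 (0,4) count=0: revealed 6 new [(0,3) (0,4) (0,5) (1,3) (1,4) (1,5)] -> total=7
Click 3 (3,3) count=2: revealed 1 new [(3,3)] -> total=8
Click 4 (3,1) count=2: revealed 1 new [(3,1)] -> total=9

Answer: 9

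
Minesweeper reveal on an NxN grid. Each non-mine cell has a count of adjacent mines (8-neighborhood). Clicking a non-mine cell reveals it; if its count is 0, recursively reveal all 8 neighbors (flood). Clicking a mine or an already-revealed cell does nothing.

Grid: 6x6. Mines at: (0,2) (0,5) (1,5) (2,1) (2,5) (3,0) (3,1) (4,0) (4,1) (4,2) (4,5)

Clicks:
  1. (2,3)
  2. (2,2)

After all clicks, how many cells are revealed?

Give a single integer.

Answer: 9

Derivation:
Click 1 (2,3) count=0: revealed 9 new [(1,2) (1,3) (1,4) (2,2) (2,3) (2,4) (3,2) (3,3) (3,4)] -> total=9
Click 2 (2,2) count=2: revealed 0 new [(none)] -> total=9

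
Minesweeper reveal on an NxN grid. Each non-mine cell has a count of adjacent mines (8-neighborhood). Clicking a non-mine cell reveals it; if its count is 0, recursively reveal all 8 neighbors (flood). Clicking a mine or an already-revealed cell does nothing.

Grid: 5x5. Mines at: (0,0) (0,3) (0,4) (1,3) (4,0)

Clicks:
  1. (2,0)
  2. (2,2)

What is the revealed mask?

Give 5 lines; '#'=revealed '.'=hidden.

Click 1 (2,0) count=0: revealed 17 new [(1,0) (1,1) (1,2) (2,0) (2,1) (2,2) (2,3) (2,4) (3,0) (3,1) (3,2) (3,3) (3,4) (4,1) (4,2) (4,3) (4,4)] -> total=17
Click 2 (2,2) count=1: revealed 0 new [(none)] -> total=17

Answer: .....
###..
#####
#####
.####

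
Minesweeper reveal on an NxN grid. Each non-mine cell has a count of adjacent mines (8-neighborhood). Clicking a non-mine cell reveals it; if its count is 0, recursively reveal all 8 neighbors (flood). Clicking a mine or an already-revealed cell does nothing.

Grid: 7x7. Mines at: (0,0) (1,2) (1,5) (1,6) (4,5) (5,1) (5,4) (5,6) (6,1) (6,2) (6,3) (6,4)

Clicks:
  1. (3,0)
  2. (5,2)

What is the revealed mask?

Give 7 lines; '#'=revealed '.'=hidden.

Click 1 (3,0) count=0: revealed 17 new [(1,0) (1,1) (2,0) (2,1) (2,2) (2,3) (2,4) (3,0) (3,1) (3,2) (3,3) (3,4) (4,0) (4,1) (4,2) (4,3) (4,4)] -> total=17
Click 2 (5,2) count=4: revealed 1 new [(5,2)] -> total=18

Answer: .......
##.....
#####..
#####..
#####..
..#....
.......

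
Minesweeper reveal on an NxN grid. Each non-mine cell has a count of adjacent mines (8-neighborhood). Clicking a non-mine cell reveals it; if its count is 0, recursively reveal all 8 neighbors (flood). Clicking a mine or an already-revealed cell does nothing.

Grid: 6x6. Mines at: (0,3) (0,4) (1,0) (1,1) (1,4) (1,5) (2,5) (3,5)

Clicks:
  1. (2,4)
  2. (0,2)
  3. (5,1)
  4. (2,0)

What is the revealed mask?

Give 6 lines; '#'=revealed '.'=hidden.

Answer: ..#...
......
#####.
#####.
######
######

Derivation:
Click 1 (2,4) count=4: revealed 1 new [(2,4)] -> total=1
Click 2 (0,2) count=2: revealed 1 new [(0,2)] -> total=2
Click 3 (5,1) count=0: revealed 21 new [(2,0) (2,1) (2,2) (2,3) (3,0) (3,1) (3,2) (3,3) (3,4) (4,0) (4,1) (4,2) (4,3) (4,4) (4,5) (5,0) (5,1) (5,2) (5,3) (5,4) (5,5)] -> total=23
Click 4 (2,0) count=2: revealed 0 new [(none)] -> total=23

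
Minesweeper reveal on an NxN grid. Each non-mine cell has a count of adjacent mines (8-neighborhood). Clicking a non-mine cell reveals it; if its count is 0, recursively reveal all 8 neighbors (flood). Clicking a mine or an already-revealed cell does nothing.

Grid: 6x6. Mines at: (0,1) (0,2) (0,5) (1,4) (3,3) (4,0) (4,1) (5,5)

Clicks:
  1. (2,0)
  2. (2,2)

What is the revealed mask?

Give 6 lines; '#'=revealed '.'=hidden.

Answer: ......
###...
###...
###...
......
......

Derivation:
Click 1 (2,0) count=0: revealed 9 new [(1,0) (1,1) (1,2) (2,0) (2,1) (2,2) (3,0) (3,1) (3,2)] -> total=9
Click 2 (2,2) count=1: revealed 0 new [(none)] -> total=9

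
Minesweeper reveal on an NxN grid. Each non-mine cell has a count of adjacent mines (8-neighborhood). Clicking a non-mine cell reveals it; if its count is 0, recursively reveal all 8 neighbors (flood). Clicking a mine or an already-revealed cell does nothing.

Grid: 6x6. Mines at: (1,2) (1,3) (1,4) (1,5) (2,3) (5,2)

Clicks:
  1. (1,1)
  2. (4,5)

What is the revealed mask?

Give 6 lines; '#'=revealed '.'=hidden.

Answer: ......
.#....
....##
...###
...###
...###

Derivation:
Click 1 (1,1) count=1: revealed 1 new [(1,1)] -> total=1
Click 2 (4,5) count=0: revealed 11 new [(2,4) (2,5) (3,3) (3,4) (3,5) (4,3) (4,4) (4,5) (5,3) (5,4) (5,5)] -> total=12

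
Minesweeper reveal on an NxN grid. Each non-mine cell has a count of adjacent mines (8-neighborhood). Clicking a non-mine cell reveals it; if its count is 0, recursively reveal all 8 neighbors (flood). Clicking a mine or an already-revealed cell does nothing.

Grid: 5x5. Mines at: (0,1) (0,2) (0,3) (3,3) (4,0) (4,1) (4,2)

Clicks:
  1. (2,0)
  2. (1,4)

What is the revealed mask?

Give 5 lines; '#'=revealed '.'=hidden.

Answer: .....
###.#
###..
###..
.....

Derivation:
Click 1 (2,0) count=0: revealed 9 new [(1,0) (1,1) (1,2) (2,0) (2,1) (2,2) (3,0) (3,1) (3,2)] -> total=9
Click 2 (1,4) count=1: revealed 1 new [(1,4)] -> total=10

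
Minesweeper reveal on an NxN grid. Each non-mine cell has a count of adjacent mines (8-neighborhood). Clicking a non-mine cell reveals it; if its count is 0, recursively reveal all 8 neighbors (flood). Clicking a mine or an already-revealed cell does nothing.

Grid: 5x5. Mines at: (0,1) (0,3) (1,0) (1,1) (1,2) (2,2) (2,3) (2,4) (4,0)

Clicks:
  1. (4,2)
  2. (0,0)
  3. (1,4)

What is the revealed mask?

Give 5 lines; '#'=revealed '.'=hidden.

Click 1 (4,2) count=0: revealed 8 new [(3,1) (3,2) (3,3) (3,4) (4,1) (4,2) (4,3) (4,4)] -> total=8
Click 2 (0,0) count=3: revealed 1 new [(0,0)] -> total=9
Click 3 (1,4) count=3: revealed 1 new [(1,4)] -> total=10

Answer: #....
....#
.....
.####
.####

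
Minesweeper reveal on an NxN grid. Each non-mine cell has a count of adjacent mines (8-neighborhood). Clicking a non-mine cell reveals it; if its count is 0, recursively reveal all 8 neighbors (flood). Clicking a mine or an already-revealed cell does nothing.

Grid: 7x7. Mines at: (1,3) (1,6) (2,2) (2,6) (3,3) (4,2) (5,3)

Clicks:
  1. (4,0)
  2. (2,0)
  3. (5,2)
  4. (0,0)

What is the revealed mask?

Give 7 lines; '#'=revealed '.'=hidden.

Click 1 (4,0) count=0: revealed 18 new [(0,0) (0,1) (0,2) (1,0) (1,1) (1,2) (2,0) (2,1) (3,0) (3,1) (4,0) (4,1) (5,0) (5,1) (5,2) (6,0) (6,1) (6,2)] -> total=18
Click 2 (2,0) count=0: revealed 0 new [(none)] -> total=18
Click 3 (5,2) count=2: revealed 0 new [(none)] -> total=18
Click 4 (0,0) count=0: revealed 0 new [(none)] -> total=18

Answer: ###....
###....
##.....
##.....
##.....
###....
###....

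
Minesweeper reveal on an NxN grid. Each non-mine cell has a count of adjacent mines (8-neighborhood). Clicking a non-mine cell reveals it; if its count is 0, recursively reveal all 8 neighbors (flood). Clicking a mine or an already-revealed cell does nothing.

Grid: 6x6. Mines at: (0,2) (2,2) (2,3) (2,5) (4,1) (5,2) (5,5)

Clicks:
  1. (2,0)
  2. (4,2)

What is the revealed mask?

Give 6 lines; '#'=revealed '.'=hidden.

Answer: ##....
##....
##....
##....
..#...
......

Derivation:
Click 1 (2,0) count=0: revealed 8 new [(0,0) (0,1) (1,0) (1,1) (2,0) (2,1) (3,0) (3,1)] -> total=8
Click 2 (4,2) count=2: revealed 1 new [(4,2)] -> total=9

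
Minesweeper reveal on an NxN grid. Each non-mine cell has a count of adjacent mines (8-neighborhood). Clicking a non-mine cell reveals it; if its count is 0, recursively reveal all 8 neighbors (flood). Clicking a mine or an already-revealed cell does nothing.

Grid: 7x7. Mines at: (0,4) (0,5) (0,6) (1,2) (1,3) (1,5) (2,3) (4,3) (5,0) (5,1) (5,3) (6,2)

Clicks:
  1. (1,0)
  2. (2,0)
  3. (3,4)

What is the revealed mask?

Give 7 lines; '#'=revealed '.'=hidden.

Click 1 (1,0) count=0: revealed 13 new [(0,0) (0,1) (1,0) (1,1) (2,0) (2,1) (2,2) (3,0) (3,1) (3,2) (4,0) (4,1) (4,2)] -> total=13
Click 2 (2,0) count=0: revealed 0 new [(none)] -> total=13
Click 3 (3,4) count=2: revealed 1 new [(3,4)] -> total=14

Answer: ##.....
##.....
###....
###.#..
###....
.......
.......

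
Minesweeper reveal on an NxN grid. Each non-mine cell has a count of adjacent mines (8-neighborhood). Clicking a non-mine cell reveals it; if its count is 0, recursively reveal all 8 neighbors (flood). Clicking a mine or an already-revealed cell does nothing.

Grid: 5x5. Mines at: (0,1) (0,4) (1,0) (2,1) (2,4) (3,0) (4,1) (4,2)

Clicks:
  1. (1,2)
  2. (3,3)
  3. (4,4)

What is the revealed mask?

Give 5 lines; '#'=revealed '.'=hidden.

Click 1 (1,2) count=2: revealed 1 new [(1,2)] -> total=1
Click 2 (3,3) count=2: revealed 1 new [(3,3)] -> total=2
Click 3 (4,4) count=0: revealed 3 new [(3,4) (4,3) (4,4)] -> total=5

Answer: .....
..#..
.....
...##
...##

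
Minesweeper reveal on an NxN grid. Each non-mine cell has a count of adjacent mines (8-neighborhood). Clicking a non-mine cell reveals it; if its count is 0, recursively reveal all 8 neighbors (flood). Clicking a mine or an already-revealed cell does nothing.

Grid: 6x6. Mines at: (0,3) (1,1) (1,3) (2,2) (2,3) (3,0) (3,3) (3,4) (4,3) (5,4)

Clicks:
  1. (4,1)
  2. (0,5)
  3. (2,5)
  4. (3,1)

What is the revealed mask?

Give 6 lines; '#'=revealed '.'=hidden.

Click 1 (4,1) count=1: revealed 1 new [(4,1)] -> total=1
Click 2 (0,5) count=0: revealed 6 new [(0,4) (0,5) (1,4) (1,5) (2,4) (2,5)] -> total=7
Click 3 (2,5) count=1: revealed 0 new [(none)] -> total=7
Click 4 (3,1) count=2: revealed 1 new [(3,1)] -> total=8

Answer: ....##
....##
....##
.#....
.#....
......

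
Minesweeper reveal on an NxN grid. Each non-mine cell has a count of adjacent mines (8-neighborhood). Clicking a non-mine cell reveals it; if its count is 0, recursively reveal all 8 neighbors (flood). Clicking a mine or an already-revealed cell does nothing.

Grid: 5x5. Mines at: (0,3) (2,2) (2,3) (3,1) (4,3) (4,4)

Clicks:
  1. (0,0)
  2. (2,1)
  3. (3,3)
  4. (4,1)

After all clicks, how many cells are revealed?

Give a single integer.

Answer: 10

Derivation:
Click 1 (0,0) count=0: revealed 8 new [(0,0) (0,1) (0,2) (1,0) (1,1) (1,2) (2,0) (2,1)] -> total=8
Click 2 (2,1) count=2: revealed 0 new [(none)] -> total=8
Click 3 (3,3) count=4: revealed 1 new [(3,3)] -> total=9
Click 4 (4,1) count=1: revealed 1 new [(4,1)] -> total=10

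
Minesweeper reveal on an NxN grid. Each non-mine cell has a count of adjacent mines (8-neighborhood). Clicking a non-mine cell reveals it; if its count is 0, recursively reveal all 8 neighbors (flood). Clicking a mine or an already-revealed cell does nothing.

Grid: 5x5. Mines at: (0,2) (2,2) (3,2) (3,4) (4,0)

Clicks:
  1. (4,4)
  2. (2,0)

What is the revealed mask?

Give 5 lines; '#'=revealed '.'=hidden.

Click 1 (4,4) count=1: revealed 1 new [(4,4)] -> total=1
Click 2 (2,0) count=0: revealed 8 new [(0,0) (0,1) (1,0) (1,1) (2,0) (2,1) (3,0) (3,1)] -> total=9

Answer: ##...
##...
##...
##...
....#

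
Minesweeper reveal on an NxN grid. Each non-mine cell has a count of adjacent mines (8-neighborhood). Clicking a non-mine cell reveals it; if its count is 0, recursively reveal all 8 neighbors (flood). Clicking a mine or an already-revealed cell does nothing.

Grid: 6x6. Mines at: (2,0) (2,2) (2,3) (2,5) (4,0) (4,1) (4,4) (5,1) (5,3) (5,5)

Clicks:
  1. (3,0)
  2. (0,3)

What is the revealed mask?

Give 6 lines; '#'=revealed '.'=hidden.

Answer: ######
######
......
#.....
......
......

Derivation:
Click 1 (3,0) count=3: revealed 1 new [(3,0)] -> total=1
Click 2 (0,3) count=0: revealed 12 new [(0,0) (0,1) (0,2) (0,3) (0,4) (0,5) (1,0) (1,1) (1,2) (1,3) (1,4) (1,5)] -> total=13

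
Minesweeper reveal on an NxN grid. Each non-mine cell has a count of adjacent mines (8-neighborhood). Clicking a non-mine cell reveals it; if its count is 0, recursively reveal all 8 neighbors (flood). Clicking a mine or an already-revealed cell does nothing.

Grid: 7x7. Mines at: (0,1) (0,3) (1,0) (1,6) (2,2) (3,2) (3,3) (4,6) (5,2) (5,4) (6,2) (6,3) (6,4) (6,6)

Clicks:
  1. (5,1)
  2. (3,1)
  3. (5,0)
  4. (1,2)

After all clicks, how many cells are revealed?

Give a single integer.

Click 1 (5,1) count=2: revealed 1 new [(5,1)] -> total=1
Click 2 (3,1) count=2: revealed 1 new [(3,1)] -> total=2
Click 3 (5,0) count=0: revealed 8 new [(2,0) (2,1) (3,0) (4,0) (4,1) (5,0) (6,0) (6,1)] -> total=10
Click 4 (1,2) count=3: revealed 1 new [(1,2)] -> total=11

Answer: 11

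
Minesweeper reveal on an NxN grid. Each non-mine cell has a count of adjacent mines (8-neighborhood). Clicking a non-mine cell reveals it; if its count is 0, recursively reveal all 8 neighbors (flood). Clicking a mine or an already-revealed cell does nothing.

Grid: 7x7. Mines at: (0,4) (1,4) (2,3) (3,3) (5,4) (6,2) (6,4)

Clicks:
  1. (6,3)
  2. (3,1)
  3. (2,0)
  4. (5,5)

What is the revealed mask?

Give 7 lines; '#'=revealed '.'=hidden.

Answer: ####...
####...
###....
###....
###....
###..#.
##.#...

Derivation:
Click 1 (6,3) count=3: revealed 1 new [(6,3)] -> total=1
Click 2 (3,1) count=0: revealed 22 new [(0,0) (0,1) (0,2) (0,3) (1,0) (1,1) (1,2) (1,3) (2,0) (2,1) (2,2) (3,0) (3,1) (3,2) (4,0) (4,1) (4,2) (5,0) (5,1) (5,2) (6,0) (6,1)] -> total=23
Click 3 (2,0) count=0: revealed 0 new [(none)] -> total=23
Click 4 (5,5) count=2: revealed 1 new [(5,5)] -> total=24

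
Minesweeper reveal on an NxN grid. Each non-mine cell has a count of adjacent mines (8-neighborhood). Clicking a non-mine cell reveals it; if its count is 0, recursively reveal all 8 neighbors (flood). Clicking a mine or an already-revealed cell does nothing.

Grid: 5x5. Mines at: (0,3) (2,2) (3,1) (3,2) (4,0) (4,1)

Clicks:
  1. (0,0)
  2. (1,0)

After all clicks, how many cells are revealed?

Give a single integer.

Answer: 8

Derivation:
Click 1 (0,0) count=0: revealed 8 new [(0,0) (0,1) (0,2) (1,0) (1,1) (1,2) (2,0) (2,1)] -> total=8
Click 2 (1,0) count=0: revealed 0 new [(none)] -> total=8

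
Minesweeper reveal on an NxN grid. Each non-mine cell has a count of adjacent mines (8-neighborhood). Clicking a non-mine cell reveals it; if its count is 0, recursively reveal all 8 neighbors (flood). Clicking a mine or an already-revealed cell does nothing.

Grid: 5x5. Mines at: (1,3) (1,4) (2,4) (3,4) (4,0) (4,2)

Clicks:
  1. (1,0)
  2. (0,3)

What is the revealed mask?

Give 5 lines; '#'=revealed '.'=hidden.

Click 1 (1,0) count=0: revealed 12 new [(0,0) (0,1) (0,2) (1,0) (1,1) (1,2) (2,0) (2,1) (2,2) (3,0) (3,1) (3,2)] -> total=12
Click 2 (0,3) count=2: revealed 1 new [(0,3)] -> total=13

Answer: ####.
###..
###..
###..
.....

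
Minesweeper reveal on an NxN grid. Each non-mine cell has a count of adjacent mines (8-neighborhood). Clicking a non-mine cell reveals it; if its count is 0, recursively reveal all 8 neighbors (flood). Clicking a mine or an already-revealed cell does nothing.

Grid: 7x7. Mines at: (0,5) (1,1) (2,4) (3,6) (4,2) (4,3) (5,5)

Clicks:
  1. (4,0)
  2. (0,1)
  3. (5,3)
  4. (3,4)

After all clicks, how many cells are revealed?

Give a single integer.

Answer: 18

Derivation:
Click 1 (4,0) count=0: revealed 16 new [(2,0) (2,1) (3,0) (3,1) (4,0) (4,1) (5,0) (5,1) (5,2) (5,3) (5,4) (6,0) (6,1) (6,2) (6,3) (6,4)] -> total=16
Click 2 (0,1) count=1: revealed 1 new [(0,1)] -> total=17
Click 3 (5,3) count=2: revealed 0 new [(none)] -> total=17
Click 4 (3,4) count=2: revealed 1 new [(3,4)] -> total=18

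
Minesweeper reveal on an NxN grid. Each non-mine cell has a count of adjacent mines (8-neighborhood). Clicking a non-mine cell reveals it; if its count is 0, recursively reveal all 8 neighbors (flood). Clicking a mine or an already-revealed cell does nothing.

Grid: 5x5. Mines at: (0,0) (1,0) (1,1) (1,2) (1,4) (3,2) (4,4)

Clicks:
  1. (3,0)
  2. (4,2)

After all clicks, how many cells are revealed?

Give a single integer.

Answer: 7

Derivation:
Click 1 (3,0) count=0: revealed 6 new [(2,0) (2,1) (3,0) (3,1) (4,0) (4,1)] -> total=6
Click 2 (4,2) count=1: revealed 1 new [(4,2)] -> total=7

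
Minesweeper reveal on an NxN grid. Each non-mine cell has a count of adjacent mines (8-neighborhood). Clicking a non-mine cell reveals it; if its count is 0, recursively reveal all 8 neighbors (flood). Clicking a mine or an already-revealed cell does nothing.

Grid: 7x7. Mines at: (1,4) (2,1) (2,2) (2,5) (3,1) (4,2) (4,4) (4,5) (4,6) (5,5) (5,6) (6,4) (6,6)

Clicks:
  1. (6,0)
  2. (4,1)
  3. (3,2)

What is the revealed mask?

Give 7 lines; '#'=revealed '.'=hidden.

Click 1 (6,0) count=0: revealed 10 new [(4,0) (4,1) (5,0) (5,1) (5,2) (5,3) (6,0) (6,1) (6,2) (6,3)] -> total=10
Click 2 (4,1) count=2: revealed 0 new [(none)] -> total=10
Click 3 (3,2) count=4: revealed 1 new [(3,2)] -> total=11

Answer: .......
.......
.......
..#....
##.....
####...
####...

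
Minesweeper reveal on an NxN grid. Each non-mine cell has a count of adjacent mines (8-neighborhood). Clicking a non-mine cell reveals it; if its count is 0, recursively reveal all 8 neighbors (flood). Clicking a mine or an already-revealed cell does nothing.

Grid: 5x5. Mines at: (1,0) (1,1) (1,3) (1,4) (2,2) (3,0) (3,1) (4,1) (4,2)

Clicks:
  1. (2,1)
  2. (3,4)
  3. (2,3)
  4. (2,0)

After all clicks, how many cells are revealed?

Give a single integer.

Click 1 (2,1) count=5: revealed 1 new [(2,1)] -> total=1
Click 2 (3,4) count=0: revealed 6 new [(2,3) (2,4) (3,3) (3,4) (4,3) (4,4)] -> total=7
Click 3 (2,3) count=3: revealed 0 new [(none)] -> total=7
Click 4 (2,0) count=4: revealed 1 new [(2,0)] -> total=8

Answer: 8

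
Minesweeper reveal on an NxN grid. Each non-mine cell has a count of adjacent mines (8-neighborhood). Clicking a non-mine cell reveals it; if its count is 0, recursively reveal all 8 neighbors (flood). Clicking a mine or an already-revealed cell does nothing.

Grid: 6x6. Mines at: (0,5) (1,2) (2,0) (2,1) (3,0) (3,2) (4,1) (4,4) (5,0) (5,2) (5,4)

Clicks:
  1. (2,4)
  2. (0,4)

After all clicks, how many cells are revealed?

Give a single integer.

Click 1 (2,4) count=0: revealed 9 new [(1,3) (1,4) (1,5) (2,3) (2,4) (2,5) (3,3) (3,4) (3,5)] -> total=9
Click 2 (0,4) count=1: revealed 1 new [(0,4)] -> total=10

Answer: 10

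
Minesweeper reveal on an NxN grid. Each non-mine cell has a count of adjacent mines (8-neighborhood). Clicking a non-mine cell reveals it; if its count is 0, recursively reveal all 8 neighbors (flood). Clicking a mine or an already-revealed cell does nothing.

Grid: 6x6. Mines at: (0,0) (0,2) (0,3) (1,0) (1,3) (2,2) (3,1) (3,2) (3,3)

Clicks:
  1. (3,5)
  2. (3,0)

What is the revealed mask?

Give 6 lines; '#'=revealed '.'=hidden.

Click 1 (3,5) count=0: revealed 20 new [(0,4) (0,5) (1,4) (1,5) (2,4) (2,5) (3,4) (3,5) (4,0) (4,1) (4,2) (4,3) (4,4) (4,5) (5,0) (5,1) (5,2) (5,3) (5,4) (5,5)] -> total=20
Click 2 (3,0) count=1: revealed 1 new [(3,0)] -> total=21

Answer: ....##
....##
....##
#...##
######
######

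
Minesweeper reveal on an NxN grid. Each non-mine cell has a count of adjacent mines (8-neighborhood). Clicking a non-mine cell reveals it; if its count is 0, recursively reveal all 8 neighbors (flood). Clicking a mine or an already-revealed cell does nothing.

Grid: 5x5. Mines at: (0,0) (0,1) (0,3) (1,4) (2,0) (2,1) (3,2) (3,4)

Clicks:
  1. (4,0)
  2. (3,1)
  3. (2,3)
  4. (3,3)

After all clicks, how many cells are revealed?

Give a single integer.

Click 1 (4,0) count=0: revealed 4 new [(3,0) (3,1) (4,0) (4,1)] -> total=4
Click 2 (3,1) count=3: revealed 0 new [(none)] -> total=4
Click 3 (2,3) count=3: revealed 1 new [(2,3)] -> total=5
Click 4 (3,3) count=2: revealed 1 new [(3,3)] -> total=6

Answer: 6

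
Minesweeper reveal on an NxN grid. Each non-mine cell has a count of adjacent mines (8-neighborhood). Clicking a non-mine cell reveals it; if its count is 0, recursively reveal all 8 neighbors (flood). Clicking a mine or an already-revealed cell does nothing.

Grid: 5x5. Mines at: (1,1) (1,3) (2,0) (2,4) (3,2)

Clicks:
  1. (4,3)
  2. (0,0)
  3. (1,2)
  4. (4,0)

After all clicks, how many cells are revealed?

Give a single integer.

Click 1 (4,3) count=1: revealed 1 new [(4,3)] -> total=1
Click 2 (0,0) count=1: revealed 1 new [(0,0)] -> total=2
Click 3 (1,2) count=2: revealed 1 new [(1,2)] -> total=3
Click 4 (4,0) count=0: revealed 4 new [(3,0) (3,1) (4,0) (4,1)] -> total=7

Answer: 7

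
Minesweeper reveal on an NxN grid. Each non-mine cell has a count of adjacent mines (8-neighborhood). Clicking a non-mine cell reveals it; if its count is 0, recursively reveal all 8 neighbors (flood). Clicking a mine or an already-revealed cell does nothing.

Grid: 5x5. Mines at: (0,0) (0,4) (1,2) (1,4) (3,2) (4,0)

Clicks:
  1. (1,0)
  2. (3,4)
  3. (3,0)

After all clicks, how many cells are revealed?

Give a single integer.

Click 1 (1,0) count=1: revealed 1 new [(1,0)] -> total=1
Click 2 (3,4) count=0: revealed 6 new [(2,3) (2,4) (3,3) (3,4) (4,3) (4,4)] -> total=7
Click 3 (3,0) count=1: revealed 1 new [(3,0)] -> total=8

Answer: 8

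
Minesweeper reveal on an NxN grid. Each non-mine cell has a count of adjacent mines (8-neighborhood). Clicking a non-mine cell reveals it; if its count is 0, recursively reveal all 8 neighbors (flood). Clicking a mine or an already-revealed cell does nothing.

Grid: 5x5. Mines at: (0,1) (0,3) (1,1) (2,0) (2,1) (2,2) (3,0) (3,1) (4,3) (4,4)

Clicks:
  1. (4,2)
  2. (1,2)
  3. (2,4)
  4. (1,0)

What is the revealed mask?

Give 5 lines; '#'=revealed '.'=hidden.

Click 1 (4,2) count=2: revealed 1 new [(4,2)] -> total=1
Click 2 (1,2) count=5: revealed 1 new [(1,2)] -> total=2
Click 3 (2,4) count=0: revealed 6 new [(1,3) (1,4) (2,3) (2,4) (3,3) (3,4)] -> total=8
Click 4 (1,0) count=4: revealed 1 new [(1,0)] -> total=9

Answer: .....
#.###
...##
...##
..#..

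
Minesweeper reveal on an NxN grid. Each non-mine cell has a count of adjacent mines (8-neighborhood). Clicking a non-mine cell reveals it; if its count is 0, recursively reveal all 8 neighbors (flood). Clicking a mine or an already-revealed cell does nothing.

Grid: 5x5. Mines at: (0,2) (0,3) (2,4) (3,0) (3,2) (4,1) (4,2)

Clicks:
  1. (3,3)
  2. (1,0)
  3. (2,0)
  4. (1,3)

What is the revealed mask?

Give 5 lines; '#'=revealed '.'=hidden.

Answer: ##...
##.#.
##...
...#.
.....

Derivation:
Click 1 (3,3) count=3: revealed 1 new [(3,3)] -> total=1
Click 2 (1,0) count=0: revealed 6 new [(0,0) (0,1) (1,0) (1,1) (2,0) (2,1)] -> total=7
Click 3 (2,0) count=1: revealed 0 new [(none)] -> total=7
Click 4 (1,3) count=3: revealed 1 new [(1,3)] -> total=8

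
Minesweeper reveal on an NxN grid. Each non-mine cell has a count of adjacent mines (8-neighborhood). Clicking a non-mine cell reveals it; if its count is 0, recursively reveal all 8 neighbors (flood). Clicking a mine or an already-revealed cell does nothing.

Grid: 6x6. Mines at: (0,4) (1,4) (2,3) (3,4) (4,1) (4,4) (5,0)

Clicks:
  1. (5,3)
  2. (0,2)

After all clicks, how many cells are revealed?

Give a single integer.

Answer: 15

Derivation:
Click 1 (5,3) count=1: revealed 1 new [(5,3)] -> total=1
Click 2 (0,2) count=0: revealed 14 new [(0,0) (0,1) (0,2) (0,3) (1,0) (1,1) (1,2) (1,3) (2,0) (2,1) (2,2) (3,0) (3,1) (3,2)] -> total=15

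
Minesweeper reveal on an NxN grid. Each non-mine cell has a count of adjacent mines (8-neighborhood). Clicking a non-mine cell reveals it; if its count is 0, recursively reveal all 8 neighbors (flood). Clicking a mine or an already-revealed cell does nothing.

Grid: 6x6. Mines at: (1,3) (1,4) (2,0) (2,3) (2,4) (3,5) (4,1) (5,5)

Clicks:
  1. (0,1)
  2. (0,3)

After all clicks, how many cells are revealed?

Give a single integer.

Answer: 7

Derivation:
Click 1 (0,1) count=0: revealed 6 new [(0,0) (0,1) (0,2) (1,0) (1,1) (1,2)] -> total=6
Click 2 (0,3) count=2: revealed 1 new [(0,3)] -> total=7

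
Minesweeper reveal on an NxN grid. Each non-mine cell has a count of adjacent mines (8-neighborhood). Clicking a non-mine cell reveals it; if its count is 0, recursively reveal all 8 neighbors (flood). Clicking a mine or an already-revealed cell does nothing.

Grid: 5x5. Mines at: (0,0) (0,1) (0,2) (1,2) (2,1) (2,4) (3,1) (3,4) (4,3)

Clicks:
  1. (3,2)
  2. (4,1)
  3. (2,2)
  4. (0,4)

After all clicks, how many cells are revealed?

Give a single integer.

Answer: 7

Derivation:
Click 1 (3,2) count=3: revealed 1 new [(3,2)] -> total=1
Click 2 (4,1) count=1: revealed 1 new [(4,1)] -> total=2
Click 3 (2,2) count=3: revealed 1 new [(2,2)] -> total=3
Click 4 (0,4) count=0: revealed 4 new [(0,3) (0,4) (1,3) (1,4)] -> total=7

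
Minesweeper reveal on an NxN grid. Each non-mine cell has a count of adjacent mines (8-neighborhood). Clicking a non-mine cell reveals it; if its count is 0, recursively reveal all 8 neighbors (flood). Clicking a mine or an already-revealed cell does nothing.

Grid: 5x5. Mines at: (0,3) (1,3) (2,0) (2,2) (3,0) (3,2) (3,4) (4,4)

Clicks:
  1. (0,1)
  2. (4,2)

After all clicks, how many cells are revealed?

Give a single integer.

Click 1 (0,1) count=0: revealed 6 new [(0,0) (0,1) (0,2) (1,0) (1,1) (1,2)] -> total=6
Click 2 (4,2) count=1: revealed 1 new [(4,2)] -> total=7

Answer: 7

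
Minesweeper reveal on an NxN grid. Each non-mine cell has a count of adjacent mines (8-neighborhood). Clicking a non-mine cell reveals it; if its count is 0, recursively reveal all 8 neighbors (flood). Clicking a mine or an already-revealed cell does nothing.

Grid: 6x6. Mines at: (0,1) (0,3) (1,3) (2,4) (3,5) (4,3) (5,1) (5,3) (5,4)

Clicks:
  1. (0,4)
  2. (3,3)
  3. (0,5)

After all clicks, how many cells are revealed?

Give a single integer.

Click 1 (0,4) count=2: revealed 1 new [(0,4)] -> total=1
Click 2 (3,3) count=2: revealed 1 new [(3,3)] -> total=2
Click 3 (0,5) count=0: revealed 3 new [(0,5) (1,4) (1,5)] -> total=5

Answer: 5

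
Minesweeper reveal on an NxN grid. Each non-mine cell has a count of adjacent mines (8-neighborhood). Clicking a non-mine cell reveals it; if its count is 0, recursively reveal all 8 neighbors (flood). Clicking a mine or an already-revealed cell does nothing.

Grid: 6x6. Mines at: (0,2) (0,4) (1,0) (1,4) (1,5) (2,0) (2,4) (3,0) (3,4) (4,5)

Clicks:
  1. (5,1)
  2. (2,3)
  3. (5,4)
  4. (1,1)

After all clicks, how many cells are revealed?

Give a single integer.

Answer: 19

Derivation:
Click 1 (5,1) count=0: revealed 19 new [(1,1) (1,2) (1,3) (2,1) (2,2) (2,3) (3,1) (3,2) (3,3) (4,0) (4,1) (4,2) (4,3) (4,4) (5,0) (5,1) (5,2) (5,3) (5,4)] -> total=19
Click 2 (2,3) count=3: revealed 0 new [(none)] -> total=19
Click 3 (5,4) count=1: revealed 0 new [(none)] -> total=19
Click 4 (1,1) count=3: revealed 0 new [(none)] -> total=19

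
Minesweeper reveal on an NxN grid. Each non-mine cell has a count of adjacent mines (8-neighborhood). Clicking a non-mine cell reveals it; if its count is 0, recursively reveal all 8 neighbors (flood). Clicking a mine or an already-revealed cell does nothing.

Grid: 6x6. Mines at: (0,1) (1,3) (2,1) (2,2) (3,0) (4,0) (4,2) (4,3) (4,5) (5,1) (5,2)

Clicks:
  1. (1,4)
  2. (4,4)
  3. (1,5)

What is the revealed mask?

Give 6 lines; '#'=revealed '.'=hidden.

Click 1 (1,4) count=1: revealed 1 new [(1,4)] -> total=1
Click 2 (4,4) count=2: revealed 1 new [(4,4)] -> total=2
Click 3 (1,5) count=0: revealed 7 new [(0,4) (0,5) (1,5) (2,4) (2,5) (3,4) (3,5)] -> total=9

Answer: ....##
....##
....##
....##
....#.
......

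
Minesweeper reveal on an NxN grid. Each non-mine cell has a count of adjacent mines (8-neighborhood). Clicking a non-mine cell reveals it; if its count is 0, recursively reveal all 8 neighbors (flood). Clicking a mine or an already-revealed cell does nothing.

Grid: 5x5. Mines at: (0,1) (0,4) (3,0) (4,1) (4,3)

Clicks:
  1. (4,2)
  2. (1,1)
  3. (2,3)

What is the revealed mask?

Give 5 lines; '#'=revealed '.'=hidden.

Answer: .....
.####
.####
.####
..#..

Derivation:
Click 1 (4,2) count=2: revealed 1 new [(4,2)] -> total=1
Click 2 (1,1) count=1: revealed 1 new [(1,1)] -> total=2
Click 3 (2,3) count=0: revealed 11 new [(1,2) (1,3) (1,4) (2,1) (2,2) (2,3) (2,4) (3,1) (3,2) (3,3) (3,4)] -> total=13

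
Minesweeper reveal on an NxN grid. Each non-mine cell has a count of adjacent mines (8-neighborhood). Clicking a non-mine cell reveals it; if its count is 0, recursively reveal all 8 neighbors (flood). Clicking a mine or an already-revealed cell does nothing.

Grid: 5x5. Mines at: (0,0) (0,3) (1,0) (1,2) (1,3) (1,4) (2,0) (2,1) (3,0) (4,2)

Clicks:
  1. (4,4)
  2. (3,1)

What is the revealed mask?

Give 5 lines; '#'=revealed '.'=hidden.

Click 1 (4,4) count=0: revealed 6 new [(2,3) (2,4) (3,3) (3,4) (4,3) (4,4)] -> total=6
Click 2 (3,1) count=4: revealed 1 new [(3,1)] -> total=7

Answer: .....
.....
...##
.#.##
...##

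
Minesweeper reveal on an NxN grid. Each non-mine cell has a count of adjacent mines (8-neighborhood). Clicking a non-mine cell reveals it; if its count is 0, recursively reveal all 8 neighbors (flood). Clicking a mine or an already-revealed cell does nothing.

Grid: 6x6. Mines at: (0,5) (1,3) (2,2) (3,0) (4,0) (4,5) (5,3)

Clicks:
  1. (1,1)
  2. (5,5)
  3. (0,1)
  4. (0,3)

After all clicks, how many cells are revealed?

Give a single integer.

Answer: 10

Derivation:
Click 1 (1,1) count=1: revealed 1 new [(1,1)] -> total=1
Click 2 (5,5) count=1: revealed 1 new [(5,5)] -> total=2
Click 3 (0,1) count=0: revealed 7 new [(0,0) (0,1) (0,2) (1,0) (1,2) (2,0) (2,1)] -> total=9
Click 4 (0,3) count=1: revealed 1 new [(0,3)] -> total=10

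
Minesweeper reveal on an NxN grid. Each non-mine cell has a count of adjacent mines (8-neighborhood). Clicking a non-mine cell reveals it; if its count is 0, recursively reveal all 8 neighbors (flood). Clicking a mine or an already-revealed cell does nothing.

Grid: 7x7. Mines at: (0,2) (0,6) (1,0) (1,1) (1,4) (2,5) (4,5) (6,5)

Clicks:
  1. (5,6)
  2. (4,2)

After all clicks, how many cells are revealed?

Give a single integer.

Click 1 (5,6) count=2: revealed 1 new [(5,6)] -> total=1
Click 2 (4,2) count=0: revealed 25 new [(2,0) (2,1) (2,2) (2,3) (2,4) (3,0) (3,1) (3,2) (3,3) (3,4) (4,0) (4,1) (4,2) (4,3) (4,4) (5,0) (5,1) (5,2) (5,3) (5,4) (6,0) (6,1) (6,2) (6,3) (6,4)] -> total=26

Answer: 26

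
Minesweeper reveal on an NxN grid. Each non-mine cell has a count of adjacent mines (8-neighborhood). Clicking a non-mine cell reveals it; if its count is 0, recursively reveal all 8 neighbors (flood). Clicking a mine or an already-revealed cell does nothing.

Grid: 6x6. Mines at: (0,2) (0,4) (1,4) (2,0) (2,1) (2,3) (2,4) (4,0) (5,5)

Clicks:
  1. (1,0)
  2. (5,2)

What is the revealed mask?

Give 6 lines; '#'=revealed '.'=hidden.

Answer: ......
#.....
......
.####.
.####.
.####.

Derivation:
Click 1 (1,0) count=2: revealed 1 new [(1,0)] -> total=1
Click 2 (5,2) count=0: revealed 12 new [(3,1) (3,2) (3,3) (3,4) (4,1) (4,2) (4,3) (4,4) (5,1) (5,2) (5,3) (5,4)] -> total=13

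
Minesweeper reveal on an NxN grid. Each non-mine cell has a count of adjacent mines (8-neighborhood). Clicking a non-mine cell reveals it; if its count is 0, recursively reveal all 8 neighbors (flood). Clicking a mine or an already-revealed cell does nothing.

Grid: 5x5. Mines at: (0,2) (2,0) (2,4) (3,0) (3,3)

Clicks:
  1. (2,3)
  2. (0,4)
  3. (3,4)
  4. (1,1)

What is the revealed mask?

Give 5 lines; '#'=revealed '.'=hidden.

Click 1 (2,3) count=2: revealed 1 new [(2,3)] -> total=1
Click 2 (0,4) count=0: revealed 4 new [(0,3) (0,4) (1,3) (1,4)] -> total=5
Click 3 (3,4) count=2: revealed 1 new [(3,4)] -> total=6
Click 4 (1,1) count=2: revealed 1 new [(1,1)] -> total=7

Answer: ...##
.#.##
...#.
....#
.....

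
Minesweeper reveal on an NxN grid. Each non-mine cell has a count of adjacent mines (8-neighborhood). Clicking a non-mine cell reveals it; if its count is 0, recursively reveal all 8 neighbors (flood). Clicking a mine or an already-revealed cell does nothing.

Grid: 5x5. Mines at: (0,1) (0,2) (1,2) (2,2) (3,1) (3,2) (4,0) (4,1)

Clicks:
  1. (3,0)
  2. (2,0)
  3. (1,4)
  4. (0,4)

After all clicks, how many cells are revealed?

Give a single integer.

Answer: 12

Derivation:
Click 1 (3,0) count=3: revealed 1 new [(3,0)] -> total=1
Click 2 (2,0) count=1: revealed 1 new [(2,0)] -> total=2
Click 3 (1,4) count=0: revealed 10 new [(0,3) (0,4) (1,3) (1,4) (2,3) (2,4) (3,3) (3,4) (4,3) (4,4)] -> total=12
Click 4 (0,4) count=0: revealed 0 new [(none)] -> total=12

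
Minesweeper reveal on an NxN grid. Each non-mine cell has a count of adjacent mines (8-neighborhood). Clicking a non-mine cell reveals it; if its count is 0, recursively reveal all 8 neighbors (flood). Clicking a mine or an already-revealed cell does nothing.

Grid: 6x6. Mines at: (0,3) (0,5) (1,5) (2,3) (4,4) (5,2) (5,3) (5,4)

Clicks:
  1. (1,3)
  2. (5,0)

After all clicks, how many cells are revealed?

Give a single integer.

Click 1 (1,3) count=2: revealed 1 new [(1,3)] -> total=1
Click 2 (5,0) count=0: revealed 17 new [(0,0) (0,1) (0,2) (1,0) (1,1) (1,2) (2,0) (2,1) (2,2) (3,0) (3,1) (3,2) (4,0) (4,1) (4,2) (5,0) (5,1)] -> total=18

Answer: 18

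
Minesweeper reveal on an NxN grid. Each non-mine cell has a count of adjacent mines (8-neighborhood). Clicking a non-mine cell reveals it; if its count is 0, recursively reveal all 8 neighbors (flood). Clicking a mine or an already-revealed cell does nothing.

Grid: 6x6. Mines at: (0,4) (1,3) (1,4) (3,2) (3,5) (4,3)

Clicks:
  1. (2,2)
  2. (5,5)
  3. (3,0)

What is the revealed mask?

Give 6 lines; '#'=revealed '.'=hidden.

Click 1 (2,2) count=2: revealed 1 new [(2,2)] -> total=1
Click 2 (5,5) count=0: revealed 4 new [(4,4) (4,5) (5,4) (5,5)] -> total=5
Click 3 (3,0) count=0: revealed 16 new [(0,0) (0,1) (0,2) (1,0) (1,1) (1,2) (2,0) (2,1) (3,0) (3,1) (4,0) (4,1) (4,2) (5,0) (5,1) (5,2)] -> total=21

Answer: ###...
###...
###...
##....
###.##
###.##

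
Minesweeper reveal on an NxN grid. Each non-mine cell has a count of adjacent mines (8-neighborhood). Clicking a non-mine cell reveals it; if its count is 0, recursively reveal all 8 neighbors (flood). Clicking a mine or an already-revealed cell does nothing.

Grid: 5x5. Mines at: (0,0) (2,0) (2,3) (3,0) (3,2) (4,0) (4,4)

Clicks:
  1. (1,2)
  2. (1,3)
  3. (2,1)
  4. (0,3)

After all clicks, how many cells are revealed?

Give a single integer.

Answer: 9

Derivation:
Click 1 (1,2) count=1: revealed 1 new [(1,2)] -> total=1
Click 2 (1,3) count=1: revealed 1 new [(1,3)] -> total=2
Click 3 (2,1) count=3: revealed 1 new [(2,1)] -> total=3
Click 4 (0,3) count=0: revealed 6 new [(0,1) (0,2) (0,3) (0,4) (1,1) (1,4)] -> total=9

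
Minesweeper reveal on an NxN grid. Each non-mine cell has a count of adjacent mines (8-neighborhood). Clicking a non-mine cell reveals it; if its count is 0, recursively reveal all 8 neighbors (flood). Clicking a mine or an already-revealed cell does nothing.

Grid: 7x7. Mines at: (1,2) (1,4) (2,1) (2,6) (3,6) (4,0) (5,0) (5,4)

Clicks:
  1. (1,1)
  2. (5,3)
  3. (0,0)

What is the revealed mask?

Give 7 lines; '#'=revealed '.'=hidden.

Click 1 (1,1) count=2: revealed 1 new [(1,1)] -> total=1
Click 2 (5,3) count=1: revealed 1 new [(5,3)] -> total=2
Click 3 (0,0) count=0: revealed 3 new [(0,0) (0,1) (1,0)] -> total=5

Answer: ##.....
##.....
.......
.......
.......
...#...
.......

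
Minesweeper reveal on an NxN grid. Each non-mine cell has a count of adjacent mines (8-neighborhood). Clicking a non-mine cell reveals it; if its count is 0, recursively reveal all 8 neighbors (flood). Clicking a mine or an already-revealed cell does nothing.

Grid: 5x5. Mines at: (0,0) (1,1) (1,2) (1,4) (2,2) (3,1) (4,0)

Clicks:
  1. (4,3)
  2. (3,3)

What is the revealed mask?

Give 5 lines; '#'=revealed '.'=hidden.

Click 1 (4,3) count=0: revealed 8 new [(2,3) (2,4) (3,2) (3,3) (3,4) (4,2) (4,3) (4,4)] -> total=8
Click 2 (3,3) count=1: revealed 0 new [(none)] -> total=8

Answer: .....
.....
...##
..###
..###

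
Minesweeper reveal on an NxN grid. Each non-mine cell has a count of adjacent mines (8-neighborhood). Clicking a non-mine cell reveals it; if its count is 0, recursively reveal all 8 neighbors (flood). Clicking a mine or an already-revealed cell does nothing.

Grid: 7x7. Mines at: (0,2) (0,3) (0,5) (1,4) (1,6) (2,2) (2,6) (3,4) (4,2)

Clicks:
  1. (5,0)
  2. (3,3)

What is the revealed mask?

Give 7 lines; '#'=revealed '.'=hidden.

Click 1 (5,0) count=0: revealed 30 new [(0,0) (0,1) (1,0) (1,1) (2,0) (2,1) (3,0) (3,1) (3,5) (3,6) (4,0) (4,1) (4,3) (4,4) (4,5) (4,6) (5,0) (5,1) (5,2) (5,3) (5,4) (5,5) (5,6) (6,0) (6,1) (6,2) (6,3) (6,4) (6,5) (6,6)] -> total=30
Click 2 (3,3) count=3: revealed 1 new [(3,3)] -> total=31

Answer: ##.....
##.....
##.....
##.#.##
##.####
#######
#######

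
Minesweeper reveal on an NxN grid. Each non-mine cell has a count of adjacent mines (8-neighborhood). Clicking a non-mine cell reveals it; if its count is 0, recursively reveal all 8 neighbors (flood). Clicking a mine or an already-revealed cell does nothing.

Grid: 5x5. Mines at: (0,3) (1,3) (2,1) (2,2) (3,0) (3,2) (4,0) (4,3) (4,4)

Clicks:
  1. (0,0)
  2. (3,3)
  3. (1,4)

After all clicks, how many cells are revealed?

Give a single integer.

Answer: 8

Derivation:
Click 1 (0,0) count=0: revealed 6 new [(0,0) (0,1) (0,2) (1,0) (1,1) (1,2)] -> total=6
Click 2 (3,3) count=4: revealed 1 new [(3,3)] -> total=7
Click 3 (1,4) count=2: revealed 1 new [(1,4)] -> total=8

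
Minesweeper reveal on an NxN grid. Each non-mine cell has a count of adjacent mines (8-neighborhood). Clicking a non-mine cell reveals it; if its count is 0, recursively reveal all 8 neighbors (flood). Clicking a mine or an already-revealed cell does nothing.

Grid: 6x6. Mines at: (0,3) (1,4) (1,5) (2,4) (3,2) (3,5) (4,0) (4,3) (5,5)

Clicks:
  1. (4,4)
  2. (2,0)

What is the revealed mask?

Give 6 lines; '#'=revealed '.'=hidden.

Click 1 (4,4) count=3: revealed 1 new [(4,4)] -> total=1
Click 2 (2,0) count=0: revealed 11 new [(0,0) (0,1) (0,2) (1,0) (1,1) (1,2) (2,0) (2,1) (2,2) (3,0) (3,1)] -> total=12

Answer: ###...
###...
###...
##....
....#.
......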